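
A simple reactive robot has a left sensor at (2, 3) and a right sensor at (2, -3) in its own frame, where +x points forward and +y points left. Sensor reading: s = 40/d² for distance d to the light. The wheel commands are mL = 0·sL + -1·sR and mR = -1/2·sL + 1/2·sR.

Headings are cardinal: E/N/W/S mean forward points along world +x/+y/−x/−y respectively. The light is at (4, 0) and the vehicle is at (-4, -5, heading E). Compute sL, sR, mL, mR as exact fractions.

left sensor world pos  = (-2, -2); dL² = 40
right sensor world pos = (-2, -8); dR² = 100
sL = 40/40 = 1
sR = 40/100 = 2/5
mL = 0·sL + -1·sR = -2/5
mR = -1/2·sL + 1/2·sR = -3/10

1 2/5 -2/5 -3/10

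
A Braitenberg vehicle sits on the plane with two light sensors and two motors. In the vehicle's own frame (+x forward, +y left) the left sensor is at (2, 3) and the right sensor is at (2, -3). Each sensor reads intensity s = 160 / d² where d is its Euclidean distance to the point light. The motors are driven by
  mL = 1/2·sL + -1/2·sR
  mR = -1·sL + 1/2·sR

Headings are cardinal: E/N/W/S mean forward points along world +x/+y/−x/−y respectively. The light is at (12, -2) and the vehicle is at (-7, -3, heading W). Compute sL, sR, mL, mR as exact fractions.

160/457 32/89 -192/40673 -6928/40673

left sensor world pos  = (-9, -6); dL² = 457
right sensor world pos = (-9, 0); dR² = 445
sL = 160/457 = 160/457
sR = 160/445 = 32/89
mL = 1/2·sL + -1/2·sR = -192/40673
mR = -1·sL + 1/2·sR = -6928/40673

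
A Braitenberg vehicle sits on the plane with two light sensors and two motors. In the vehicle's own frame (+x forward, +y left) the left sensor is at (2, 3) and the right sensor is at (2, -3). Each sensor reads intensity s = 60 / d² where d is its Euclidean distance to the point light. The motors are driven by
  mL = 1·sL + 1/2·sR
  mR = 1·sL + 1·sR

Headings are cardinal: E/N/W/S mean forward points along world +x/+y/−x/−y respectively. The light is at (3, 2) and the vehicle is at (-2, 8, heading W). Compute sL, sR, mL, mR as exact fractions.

30/29 6/13 477/377 564/377

left sensor world pos  = (-4, 5); dL² = 58
right sensor world pos = (-4, 11); dR² = 130
sL = 60/58 = 30/29
sR = 60/130 = 6/13
mL = 1·sL + 1/2·sR = 477/377
mR = 1·sL + 1·sR = 564/377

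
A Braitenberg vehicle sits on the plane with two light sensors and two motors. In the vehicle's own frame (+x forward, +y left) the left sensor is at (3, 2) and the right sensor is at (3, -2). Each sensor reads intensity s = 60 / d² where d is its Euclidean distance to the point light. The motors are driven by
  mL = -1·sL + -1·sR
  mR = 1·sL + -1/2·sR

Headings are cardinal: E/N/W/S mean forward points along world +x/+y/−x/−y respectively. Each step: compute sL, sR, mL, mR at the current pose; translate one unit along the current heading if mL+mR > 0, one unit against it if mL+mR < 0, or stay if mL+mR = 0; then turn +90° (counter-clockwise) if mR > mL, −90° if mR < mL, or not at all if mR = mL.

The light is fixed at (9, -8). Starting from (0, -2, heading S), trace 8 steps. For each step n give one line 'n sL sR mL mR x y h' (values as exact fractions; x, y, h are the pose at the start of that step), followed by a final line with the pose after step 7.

n=0: pose=(0,-2,S); sL=30/29, sR=6/13; mL=-564/377, mR=303/377; mL+mR=-9/13 → advance -1; mR−mL=867/377 → turn +1·90°
n=1: pose=(0,-1,E); sL=20/39, sR=60/61; mL=-3560/2379, mR=50/2379; mL+mR=-90/61 → advance -1; mR−mL=3610/2379 → turn +1·90°
n=2: pose=(-1,-1,N); sL=15/61, sR=15/41; mL=-1530/2501, mR=315/5002; mL+mR=-45/82 → advance -1; mR−mL=3375/5002 → turn +1·90°
n=3: pose=(-1,-2,W); sL=12/37, sR=60/233; mL=-5016/8621, mR=1686/8621; mL+mR=-90/233 → advance -1; mR−mL=6702/8621 → turn +1·90°
n=4: pose=(0,-2,S); sL=30/29, sR=6/13; mL=-564/377, mR=303/377; mL+mR=-9/13 → advance -1; mR−mL=867/377 → turn +1·90°
n=5: pose=(0,-1,E); sL=20/39, sR=60/61; mL=-3560/2379, mR=50/2379; mL+mR=-90/61 → advance -1; mR−mL=3610/2379 → turn +1·90°
n=6: pose=(-1,-1,N); sL=15/61, sR=15/41; mL=-1530/2501, mR=315/5002; mL+mR=-45/82 → advance -1; mR−mL=3375/5002 → turn +1·90°
n=7: pose=(-1,-2,W); sL=12/37, sR=60/233; mL=-5016/8621, mR=1686/8621; mL+mR=-90/233 → advance -1; mR−mL=6702/8621 → turn +1·90°

0 30/29 6/13 -564/377 303/377 0 -2 S
1 20/39 60/61 -3560/2379 50/2379 0 -1 E
2 15/61 15/41 -1530/2501 315/5002 -1 -1 N
3 12/37 60/233 -5016/8621 1686/8621 -1 -2 W
4 30/29 6/13 -564/377 303/377 0 -2 S
5 20/39 60/61 -3560/2379 50/2379 0 -1 E
6 15/61 15/41 -1530/2501 315/5002 -1 -1 N
7 12/37 60/233 -5016/8621 1686/8621 -1 -2 W
final 0 -2 S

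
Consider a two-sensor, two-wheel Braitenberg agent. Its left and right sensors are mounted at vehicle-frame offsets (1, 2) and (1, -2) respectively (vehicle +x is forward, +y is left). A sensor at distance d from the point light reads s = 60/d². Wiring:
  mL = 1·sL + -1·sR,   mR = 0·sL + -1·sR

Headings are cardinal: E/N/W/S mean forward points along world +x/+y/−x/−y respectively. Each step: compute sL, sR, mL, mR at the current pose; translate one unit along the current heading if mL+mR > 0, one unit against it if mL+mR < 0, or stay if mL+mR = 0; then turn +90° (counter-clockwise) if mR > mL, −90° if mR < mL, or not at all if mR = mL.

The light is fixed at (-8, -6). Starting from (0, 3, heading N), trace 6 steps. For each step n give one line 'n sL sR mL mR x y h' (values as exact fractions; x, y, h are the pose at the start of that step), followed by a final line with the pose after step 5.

0 15/34 3/10 12/85 -3/10 0 3 N
1 60/181 20/39 -1280/7059 -20/39 0 2 E
2 6/13 30/37 -168/481 -30/37 -1 2 S
3 12/17 60/157 864/2669 -60/157 -1 3 W
4 15/34 3/10 12/85 -3/10 0 3 N
5 60/181 20/39 -1280/7059 -20/39 0 2 E
final -1 2 S

n=0: pose=(0,3,N); sL=15/34, sR=3/10; mL=12/85, mR=-3/10; mL+mR=-27/170 → advance -1; mR−mL=-15/34 → turn -1·90°
n=1: pose=(0,2,E); sL=60/181, sR=20/39; mL=-1280/7059, mR=-20/39; mL+mR=-4900/7059 → advance -1; mR−mL=-60/181 → turn -1·90°
n=2: pose=(-1,2,S); sL=6/13, sR=30/37; mL=-168/481, mR=-30/37; mL+mR=-558/481 → advance -1; mR−mL=-6/13 → turn -1·90°
n=3: pose=(-1,3,W); sL=12/17, sR=60/157; mL=864/2669, mR=-60/157; mL+mR=-156/2669 → advance -1; mR−mL=-12/17 → turn -1·90°
n=4: pose=(0,3,N); sL=15/34, sR=3/10; mL=12/85, mR=-3/10; mL+mR=-27/170 → advance -1; mR−mL=-15/34 → turn -1·90°
n=5: pose=(0,2,E); sL=60/181, sR=20/39; mL=-1280/7059, mR=-20/39; mL+mR=-4900/7059 → advance -1; mR−mL=-60/181 → turn -1·90°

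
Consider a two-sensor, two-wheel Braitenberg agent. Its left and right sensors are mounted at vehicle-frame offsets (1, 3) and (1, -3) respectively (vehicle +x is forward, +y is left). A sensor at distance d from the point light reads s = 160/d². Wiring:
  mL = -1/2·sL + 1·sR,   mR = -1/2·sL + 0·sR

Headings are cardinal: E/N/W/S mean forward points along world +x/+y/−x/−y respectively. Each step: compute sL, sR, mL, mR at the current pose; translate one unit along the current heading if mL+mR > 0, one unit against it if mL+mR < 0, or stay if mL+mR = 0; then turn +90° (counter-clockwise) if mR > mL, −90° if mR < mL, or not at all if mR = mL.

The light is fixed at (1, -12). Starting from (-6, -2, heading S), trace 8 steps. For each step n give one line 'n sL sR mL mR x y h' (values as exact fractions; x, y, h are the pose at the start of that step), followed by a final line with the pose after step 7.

0 160/97 160/181 1040/17557 -80/97 -6 -2 S
1 5/4 8/13 -1/104 -5/8 -6 -1 W
2 32/45 160/153 176/255 -16/45 -5 -1 N
3 16/25 80/53 1576/1325 -8/25 -5 0 E
4 32/25 32/37 208/925 -16/25 -4 0 S
5 20/17 40/73 -50/1241 -10/17 -4 1 W
6 32/49 160/197 4688/9653 -16/49 -3 1 N
7 80/149 16/13 1864/1937 -40/149 -3 2 E
final -2 2 S

n=0: pose=(-6,-2,S); sL=160/97, sR=160/181; mL=1040/17557, mR=-80/97; mL+mR=-13440/17557 → advance -1; mR−mL=-160/181 → turn -1·90°
n=1: pose=(-6,-1,W); sL=5/4, sR=8/13; mL=-1/104, mR=-5/8; mL+mR=-33/52 → advance -1; mR−mL=-8/13 → turn -1·90°
n=2: pose=(-5,-1,N); sL=32/45, sR=160/153; mL=176/255, mR=-16/45; mL+mR=256/765 → advance +1; mR−mL=-160/153 → turn -1·90°
n=3: pose=(-5,0,E); sL=16/25, sR=80/53; mL=1576/1325, mR=-8/25; mL+mR=1152/1325 → advance +1; mR−mL=-80/53 → turn -1·90°
n=4: pose=(-4,0,S); sL=32/25, sR=32/37; mL=208/925, mR=-16/25; mL+mR=-384/925 → advance -1; mR−mL=-32/37 → turn -1·90°
n=5: pose=(-4,1,W); sL=20/17, sR=40/73; mL=-50/1241, mR=-10/17; mL+mR=-780/1241 → advance -1; mR−mL=-40/73 → turn -1·90°
n=6: pose=(-3,1,N); sL=32/49, sR=160/197; mL=4688/9653, mR=-16/49; mL+mR=1536/9653 → advance +1; mR−mL=-160/197 → turn -1·90°
n=7: pose=(-3,2,E); sL=80/149, sR=16/13; mL=1864/1937, mR=-40/149; mL+mR=1344/1937 → advance +1; mR−mL=-16/13 → turn -1·90°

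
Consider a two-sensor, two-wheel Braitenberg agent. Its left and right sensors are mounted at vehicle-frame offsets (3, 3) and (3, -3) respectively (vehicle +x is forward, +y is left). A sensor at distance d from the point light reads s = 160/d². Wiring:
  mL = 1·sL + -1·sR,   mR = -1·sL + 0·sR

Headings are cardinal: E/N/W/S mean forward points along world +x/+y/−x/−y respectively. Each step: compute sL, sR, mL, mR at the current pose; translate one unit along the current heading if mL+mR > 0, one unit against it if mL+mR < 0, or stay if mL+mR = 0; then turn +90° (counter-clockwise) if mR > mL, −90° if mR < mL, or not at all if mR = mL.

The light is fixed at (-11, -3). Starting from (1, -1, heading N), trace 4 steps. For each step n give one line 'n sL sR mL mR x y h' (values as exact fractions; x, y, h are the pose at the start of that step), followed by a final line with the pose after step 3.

0 80/53 16/25 1152/1325 -80/53 1 -1 N
1 160/241 160/229 -1920/55189 -160/241 1 -2 E
2 4/5 40/17 -132/85 -4/5 0 -2 S
3 160/221 160/197 -3840/43537 -160/221 0 -1 E
final -1 -1 S

n=0: pose=(1,-1,N); sL=80/53, sR=16/25; mL=1152/1325, mR=-80/53; mL+mR=-16/25 → advance -1; mR−mL=-3152/1325 → turn -1·90°
n=1: pose=(1,-2,E); sL=160/241, sR=160/229; mL=-1920/55189, mR=-160/241; mL+mR=-160/229 → advance -1; mR−mL=-34720/55189 → turn -1·90°
n=2: pose=(0,-2,S); sL=4/5, sR=40/17; mL=-132/85, mR=-4/5; mL+mR=-40/17 → advance -1; mR−mL=64/85 → turn +1·90°
n=3: pose=(0,-1,E); sL=160/221, sR=160/197; mL=-3840/43537, mR=-160/221; mL+mR=-160/197 → advance -1; mR−mL=-27680/43537 → turn -1·90°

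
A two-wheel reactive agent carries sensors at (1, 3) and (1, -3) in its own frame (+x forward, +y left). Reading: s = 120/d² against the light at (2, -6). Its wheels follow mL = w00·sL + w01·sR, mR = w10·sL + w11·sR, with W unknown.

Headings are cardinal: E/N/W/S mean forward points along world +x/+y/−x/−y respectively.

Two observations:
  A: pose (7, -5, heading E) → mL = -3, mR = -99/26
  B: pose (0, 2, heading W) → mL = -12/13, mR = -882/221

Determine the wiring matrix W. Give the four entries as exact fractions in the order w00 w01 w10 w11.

0 -1 -1 -1/2

obs A: pose=(7,-5,E) → sL=30/13, sR=3, mL=-3, mR=-99/26
obs B: pose=(0,2,W) → sL=60/17, sR=12/13, mL=-12/13, mR=-882/221
sensor matrix S = [[30/13, 3], [60/17, 12/13]]; det S = -24300/2873
solve [mL_A; mL_B] = S·[w00; w01] and [mR_A; mR_B] = S·[w10; w11]:
  w00 = 0, w01 = -1, w10 = -1, w11 = -1/2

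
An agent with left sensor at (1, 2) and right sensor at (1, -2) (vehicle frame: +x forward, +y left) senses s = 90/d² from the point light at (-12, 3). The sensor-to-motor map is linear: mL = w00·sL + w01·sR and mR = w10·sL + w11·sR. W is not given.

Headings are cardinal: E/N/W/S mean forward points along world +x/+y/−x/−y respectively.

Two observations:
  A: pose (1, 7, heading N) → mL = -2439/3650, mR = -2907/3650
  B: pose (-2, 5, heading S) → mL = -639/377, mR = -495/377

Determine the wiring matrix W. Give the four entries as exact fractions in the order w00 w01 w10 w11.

-1/2 -1 -1 -1/2

obs A: pose=(1,7,N) → sL=45/73, sR=9/25, mL=-2439/3650, mR=-2907/3650
obs B: pose=(-2,5,S) → sL=18/29, sR=18/13, mL=-639/377, mR=-495/377
sensor matrix S = [[45/73, 9/25], [18/29, 18/13]]; det S = 433512/688025
solve [mL_A; mL_B] = S·[w00; w01] and [mR_A; mR_B] = S·[w10; w11]:
  w00 = -1/2, w01 = -1, w10 = -1, w11 = -1/2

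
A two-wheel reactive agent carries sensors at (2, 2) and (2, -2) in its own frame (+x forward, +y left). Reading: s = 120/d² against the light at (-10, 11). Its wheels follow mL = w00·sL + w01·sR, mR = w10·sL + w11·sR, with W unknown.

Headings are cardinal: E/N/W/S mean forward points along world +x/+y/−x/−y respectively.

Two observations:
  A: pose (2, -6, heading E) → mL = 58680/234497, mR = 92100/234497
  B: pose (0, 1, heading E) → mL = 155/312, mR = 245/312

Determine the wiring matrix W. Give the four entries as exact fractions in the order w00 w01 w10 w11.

obs A: pose=(2,-6,E) → sL=120/421, sR=120/557, mL=58680/234497, mR=92100/234497
obs B: pose=(0,1,E) → sL=15/26, sR=5/12, mL=155/312, mR=245/312
sensor matrix S = [[120/421, 120/557], [15/26, 5/12]]; det S = -16850/3048461
solve [mL_A; mL_B] = S·[w00; w01] and [mR_A; mR_B] = S·[w10; w11]:
  w00 = 1/2, w01 = 1/2, w10 = 1, w11 = 1/2

1/2 1/2 1 1/2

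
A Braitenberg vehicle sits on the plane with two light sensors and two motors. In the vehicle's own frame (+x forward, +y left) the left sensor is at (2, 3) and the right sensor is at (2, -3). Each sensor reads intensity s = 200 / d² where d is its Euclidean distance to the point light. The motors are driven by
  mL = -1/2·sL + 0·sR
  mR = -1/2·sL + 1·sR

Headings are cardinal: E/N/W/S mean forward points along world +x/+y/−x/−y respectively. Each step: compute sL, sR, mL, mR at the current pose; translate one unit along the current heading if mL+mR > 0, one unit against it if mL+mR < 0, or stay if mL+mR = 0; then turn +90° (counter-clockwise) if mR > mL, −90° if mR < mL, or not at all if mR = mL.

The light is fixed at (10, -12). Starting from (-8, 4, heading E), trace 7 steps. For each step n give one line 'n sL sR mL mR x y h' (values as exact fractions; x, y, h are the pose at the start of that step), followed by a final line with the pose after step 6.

n=0: pose=(-8,4,E); sL=200/617, sR=8/17; mL=-100/617, mR=3236/10489; mL+mR=1536/10489 → advance +1; mR−mL=8/17 → turn +1·90°
n=1: pose=(-7,4,N); sL=50/181, sR=5/13; mL=-25/181, mR=580/2353; mL+mR=255/2353 → advance +1; mR−mL=5/13 → turn +1·90°
n=2: pose=(-7,5,W); sL=200/557, sR=200/761; mL=-100/557, mR=35300/423877; mL+mR=-40800/423877 → advance -1; mR−mL=200/761 → turn +1·90°
n=3: pose=(-6,5,S); sL=100/197, sR=100/293; mL=-50/197, mR=5050/57721; mL+mR=-9600/57721 → advance -1; mR−mL=100/293 → turn +1·90°
n=4: pose=(-6,6,E); sL=200/637, sR=200/421; mL=-100/637, mR=85300/268177; mL+mR=43200/268177 → advance +1; mR−mL=200/421 → turn +1·90°
n=5: pose=(-5,6,N); sL=50/181, sR=25/68; mL=-25/181, mR=2825/12308; mL+mR=1125/12308 → advance +1; mR−mL=25/68 → turn +1·90°
n=6: pose=(-5,7,W); sL=40/109, sR=200/773; mL=-20/109, mR=6340/84257; mL+mR=-9120/84257 → advance -1; mR−mL=200/773 → turn +1·90°

0 200/617 8/17 -100/617 3236/10489 -8 4 E
1 50/181 5/13 -25/181 580/2353 -7 4 N
2 200/557 200/761 -100/557 35300/423877 -7 5 W
3 100/197 100/293 -50/197 5050/57721 -6 5 S
4 200/637 200/421 -100/637 85300/268177 -6 6 E
5 50/181 25/68 -25/181 2825/12308 -5 6 N
6 40/109 200/773 -20/109 6340/84257 -5 7 W
final -4 7 S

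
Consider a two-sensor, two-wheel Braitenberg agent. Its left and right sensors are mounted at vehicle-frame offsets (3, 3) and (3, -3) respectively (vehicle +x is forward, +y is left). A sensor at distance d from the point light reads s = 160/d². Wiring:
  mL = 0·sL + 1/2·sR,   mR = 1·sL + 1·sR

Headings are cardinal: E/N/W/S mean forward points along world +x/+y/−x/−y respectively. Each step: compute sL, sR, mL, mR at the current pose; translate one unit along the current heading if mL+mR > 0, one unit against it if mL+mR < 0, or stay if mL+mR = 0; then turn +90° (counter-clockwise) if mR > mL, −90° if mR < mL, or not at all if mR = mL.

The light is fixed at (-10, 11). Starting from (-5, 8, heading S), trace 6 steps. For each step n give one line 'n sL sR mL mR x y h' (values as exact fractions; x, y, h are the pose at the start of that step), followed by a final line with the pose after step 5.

n=0: pose=(-5,8,S); sL=8/5, sR=4; mL=2, mR=28/5; mL+mR=38/5 → advance +1; mR−mL=18/5 → turn +1·90°
n=1: pose=(-5,7,E); sL=32/13, sR=160/113; mL=80/113, mR=5696/1469; mL+mR=6736/1469 → advance +1; mR−mL=4656/1469 → turn +1·90°
n=2: pose=(-4,7,N); sL=16, sR=80/41; mL=40/41, mR=736/41; mL+mR=776/41 → advance +1; mR−mL=696/41 → turn +1·90°
n=3: pose=(-4,8,W); sL=32/9, sR=160/9; mL=80/9, mR=64/3; mL+mR=272/9 → advance +1; mR−mL=112/9 → turn +1·90°
n=4: pose=(-5,8,S); sL=8/5, sR=4; mL=2, mR=28/5; mL+mR=38/5 → advance +1; mR−mL=18/5 → turn +1·90°
n=5: pose=(-5,7,E); sL=32/13, sR=160/113; mL=80/113, mR=5696/1469; mL+mR=6736/1469 → advance +1; mR−mL=4656/1469 → turn +1·90°

0 8/5 4 2 28/5 -5 8 S
1 32/13 160/113 80/113 5696/1469 -5 7 E
2 16 80/41 40/41 736/41 -4 7 N
3 32/9 160/9 80/9 64/3 -4 8 W
4 8/5 4 2 28/5 -5 8 S
5 32/13 160/113 80/113 5696/1469 -5 7 E
final -4 7 N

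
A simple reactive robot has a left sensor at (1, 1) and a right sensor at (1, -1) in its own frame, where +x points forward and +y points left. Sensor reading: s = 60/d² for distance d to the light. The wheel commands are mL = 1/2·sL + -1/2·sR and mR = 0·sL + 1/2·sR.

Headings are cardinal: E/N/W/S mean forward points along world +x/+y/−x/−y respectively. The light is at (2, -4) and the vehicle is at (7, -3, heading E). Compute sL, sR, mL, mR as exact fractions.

3/2 5/3 -1/12 5/6

left sensor world pos  = (8, -2); dL² = 40
right sensor world pos = (8, -4); dR² = 36
sL = 60/40 = 3/2
sR = 60/36 = 5/3
mL = 1/2·sL + -1/2·sR = -1/12
mR = 0·sL + 1/2·sR = 5/6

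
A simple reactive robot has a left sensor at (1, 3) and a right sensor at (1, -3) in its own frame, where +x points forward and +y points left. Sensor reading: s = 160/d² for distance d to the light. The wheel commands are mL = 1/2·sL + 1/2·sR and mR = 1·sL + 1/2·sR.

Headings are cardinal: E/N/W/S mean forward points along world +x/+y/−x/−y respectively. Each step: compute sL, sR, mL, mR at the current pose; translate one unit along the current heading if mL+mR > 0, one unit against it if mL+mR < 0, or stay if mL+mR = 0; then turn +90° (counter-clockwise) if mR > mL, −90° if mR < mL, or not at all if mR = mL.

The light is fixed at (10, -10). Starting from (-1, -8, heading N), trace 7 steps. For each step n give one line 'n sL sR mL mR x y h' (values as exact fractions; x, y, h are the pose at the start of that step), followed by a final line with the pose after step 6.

0 32/41 160/73 4448/2993 5616/2993 -1 -8 N
1 10/9 8/9 1 14/9 -1 -7 W
2 32/17 160/229 5024/3893 8688/3893 -2 -7 S
3 80/73 80/61 5360/4453 7800/4453 -2 -8 E
4 32/41 160/73 4448/2993 5616/2993 -1 -8 N
5 10/9 8/9 1 14/9 -1 -7 W
6 32/17 160/229 5024/3893 8688/3893 -2 -7 S
final -2 -8 E

n=0: pose=(-1,-8,N); sL=32/41, sR=160/73; mL=4448/2993, mR=5616/2993; mL+mR=10064/2993 → advance +1; mR−mL=16/41 → turn +1·90°
n=1: pose=(-1,-7,W); sL=10/9, sR=8/9; mL=1, mR=14/9; mL+mR=23/9 → advance +1; mR−mL=5/9 → turn +1·90°
n=2: pose=(-2,-7,S); sL=32/17, sR=160/229; mL=5024/3893, mR=8688/3893; mL+mR=13712/3893 → advance +1; mR−mL=16/17 → turn +1·90°
n=3: pose=(-2,-8,E); sL=80/73, sR=80/61; mL=5360/4453, mR=7800/4453; mL+mR=13160/4453 → advance +1; mR−mL=40/73 → turn +1·90°
n=4: pose=(-1,-8,N); sL=32/41, sR=160/73; mL=4448/2993, mR=5616/2993; mL+mR=10064/2993 → advance +1; mR−mL=16/41 → turn +1·90°
n=5: pose=(-1,-7,W); sL=10/9, sR=8/9; mL=1, mR=14/9; mL+mR=23/9 → advance +1; mR−mL=5/9 → turn +1·90°
n=6: pose=(-2,-7,S); sL=32/17, sR=160/229; mL=5024/3893, mR=8688/3893; mL+mR=13712/3893 → advance +1; mR−mL=16/17 → turn +1·90°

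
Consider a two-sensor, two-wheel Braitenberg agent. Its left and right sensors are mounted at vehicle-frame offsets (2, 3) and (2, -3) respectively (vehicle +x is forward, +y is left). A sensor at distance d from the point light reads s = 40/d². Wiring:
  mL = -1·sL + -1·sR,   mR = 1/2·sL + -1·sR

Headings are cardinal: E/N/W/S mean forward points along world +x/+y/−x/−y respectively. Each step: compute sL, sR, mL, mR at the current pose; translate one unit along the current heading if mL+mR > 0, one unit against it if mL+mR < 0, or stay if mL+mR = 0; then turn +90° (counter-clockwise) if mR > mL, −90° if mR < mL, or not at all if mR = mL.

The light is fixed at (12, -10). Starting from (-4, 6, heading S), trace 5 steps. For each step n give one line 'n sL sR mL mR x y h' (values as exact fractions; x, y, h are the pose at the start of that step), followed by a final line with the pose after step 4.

0 8/73 40/557 -7376/40661 -692/40661 -4 6 S
1 10/149 5/49 -1235/7301 -500/7301 -4 7 E
2 40/761 40/557 -52720/423877 -19300/423877 -5 7 N
3 4/53 20/361 -2504/19133 -338/19133 -5 6 W
4 8/73 40/557 -7376/40661 -692/40661 -4 6 S
final -4 7 E

n=0: pose=(-4,6,S); sL=8/73, sR=40/557; mL=-7376/40661, mR=-692/40661; mL+mR=-8068/40661 → advance -1; mR−mL=12/73 → turn +1·90°
n=1: pose=(-4,7,E); sL=10/149, sR=5/49; mL=-1235/7301, mR=-500/7301; mL+mR=-1735/7301 → advance -1; mR−mL=15/149 → turn +1·90°
n=2: pose=(-5,7,N); sL=40/761, sR=40/557; mL=-52720/423877, mR=-19300/423877; mL+mR=-72020/423877 → advance -1; mR−mL=60/761 → turn +1·90°
n=3: pose=(-5,6,W); sL=4/53, sR=20/361; mL=-2504/19133, mR=-338/19133; mL+mR=-2842/19133 → advance -1; mR−mL=6/53 → turn +1·90°
n=4: pose=(-4,6,S); sL=8/73, sR=40/557; mL=-7376/40661, mR=-692/40661; mL+mR=-8068/40661 → advance -1; mR−mL=12/73 → turn +1·90°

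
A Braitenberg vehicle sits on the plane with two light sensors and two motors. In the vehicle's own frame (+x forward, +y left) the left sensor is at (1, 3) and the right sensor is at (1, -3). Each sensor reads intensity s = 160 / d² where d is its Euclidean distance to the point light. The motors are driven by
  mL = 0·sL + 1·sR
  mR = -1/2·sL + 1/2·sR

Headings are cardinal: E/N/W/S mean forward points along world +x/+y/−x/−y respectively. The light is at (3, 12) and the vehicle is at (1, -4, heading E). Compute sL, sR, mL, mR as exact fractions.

16/17 80/181 80/181 -768/3077

left sensor world pos  = (2, -1); dL² = 170
right sensor world pos = (2, -7); dR² = 362
sL = 160/170 = 16/17
sR = 160/362 = 80/181
mL = 0·sL + 1·sR = 80/181
mR = -1/2·sL + 1/2·sR = -768/3077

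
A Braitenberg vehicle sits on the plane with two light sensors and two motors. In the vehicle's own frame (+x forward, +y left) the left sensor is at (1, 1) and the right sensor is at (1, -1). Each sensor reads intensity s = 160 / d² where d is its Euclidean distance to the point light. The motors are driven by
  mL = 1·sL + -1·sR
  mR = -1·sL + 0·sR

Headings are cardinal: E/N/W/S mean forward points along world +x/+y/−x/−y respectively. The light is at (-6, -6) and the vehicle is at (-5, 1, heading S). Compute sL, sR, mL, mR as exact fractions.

left sensor world pos  = (-4, 0); dL² = 40
right sensor world pos = (-6, 0); dR² = 36
sL = 160/40 = 4
sR = 160/36 = 40/9
mL = 1·sL + -1·sR = -4/9
mR = -1·sL + 0·sR = -4

4 40/9 -4/9 -4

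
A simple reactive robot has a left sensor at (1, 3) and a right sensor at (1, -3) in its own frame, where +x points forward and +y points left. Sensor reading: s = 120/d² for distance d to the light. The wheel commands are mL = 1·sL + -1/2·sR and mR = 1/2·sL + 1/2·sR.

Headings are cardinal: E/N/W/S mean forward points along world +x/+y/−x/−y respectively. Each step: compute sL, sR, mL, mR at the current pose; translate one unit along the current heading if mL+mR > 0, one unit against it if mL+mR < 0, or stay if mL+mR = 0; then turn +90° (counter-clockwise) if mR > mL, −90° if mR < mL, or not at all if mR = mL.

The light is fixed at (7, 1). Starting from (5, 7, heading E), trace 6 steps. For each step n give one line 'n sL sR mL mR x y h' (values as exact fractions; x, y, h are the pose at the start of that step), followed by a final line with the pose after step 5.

n=0: pose=(5,7,E); sL=60/41, sR=12; mL=-186/41, mR=276/41; mL+mR=90/41 → advance +1; mR−mL=462/41 → turn +1·90°
n=1: pose=(6,7,N); sL=24/13, sR=120/53; mL=492/689, mR=1416/689; mL+mR=36/13 → advance +1; mR−mL=924/689 → turn +1·90°
n=2: pose=(6,8,W); sL=6, sR=15/13; mL=141/26, mR=93/26; mL+mR=9 → advance +1; mR−mL=-24/13 → turn -1·90°
n=3: pose=(5,8,N); sL=120/89, sR=24/13; mL=492/1157, mR=1848/1157; mL+mR=180/89 → advance +1; mR−mL=1356/1157 → turn +1·90°
n=4: pose=(5,9,W); sL=60/17, sR=12/13; mL=678/221, mR=492/221; mL+mR=90/17 → advance +1; mR−mL=-186/221 → turn -1·90°
n=5: pose=(4,9,N); sL=40/39, sR=40/27; mL=100/351, mR=440/351; mL+mR=20/13 → advance +1; mR−mL=340/351 → turn +1·90°

0 60/41 12 -186/41 276/41 5 7 E
1 24/13 120/53 492/689 1416/689 6 7 N
2 6 15/13 141/26 93/26 6 8 W
3 120/89 24/13 492/1157 1848/1157 5 8 N
4 60/17 12/13 678/221 492/221 5 9 W
5 40/39 40/27 100/351 440/351 4 9 N
final 4 10 W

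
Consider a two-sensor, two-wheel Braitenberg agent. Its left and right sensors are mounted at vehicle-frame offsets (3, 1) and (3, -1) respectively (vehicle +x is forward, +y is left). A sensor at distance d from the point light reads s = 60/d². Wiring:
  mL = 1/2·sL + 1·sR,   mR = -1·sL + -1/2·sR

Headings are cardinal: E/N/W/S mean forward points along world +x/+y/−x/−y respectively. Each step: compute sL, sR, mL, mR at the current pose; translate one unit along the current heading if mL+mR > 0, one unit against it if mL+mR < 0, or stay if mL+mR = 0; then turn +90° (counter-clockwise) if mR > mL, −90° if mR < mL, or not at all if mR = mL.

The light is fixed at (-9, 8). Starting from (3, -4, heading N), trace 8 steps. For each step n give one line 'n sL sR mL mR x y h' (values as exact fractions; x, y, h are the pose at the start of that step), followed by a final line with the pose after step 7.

n=0: pose=(3,-4,N); sL=30/101, sR=6/25; mL=981/2525, mR=-1053/2525; mL+mR=-72/2525 → advance -1; mR−mL=-2034/2525 → turn -1·90°
n=1: pose=(3,-5,E); sL=20/123, sR=60/421; mL=11590/51783, mR=-12110/51783; mL+mR=-520/51783 → advance -1; mR−mL=-7900/17261 → turn -1·90°
n=2: pose=(2,-5,S); sL=3/20, sR=15/89; mL=867/3560, mR=-417/1780; mL+mR=33/3560 → advance +1; mR−mL=-1701/3560 → turn -1·90°
n=3: pose=(2,-6,W); sL=60/289, sR=60/233; mL=24330/67337, mR=-22650/67337; mL+mR=1680/67337 → advance +1; mR−mL=-46980/67337 → turn -1·90°
n=4: pose=(1,-6,N); sL=30/101, sR=30/121; mL=4845/12221, mR=-5145/12221; mL+mR=-300/12221 → advance -1; mR−mL=-9990/12221 → turn -1·90°
n=5: pose=(1,-7,E); sL=12/73, sR=12/85; mL=1386/6205, mR=-1458/6205; mL+mR=-72/6205 → advance -1; mR−mL=-2844/6205 → turn -1·90°
n=6: pose=(0,-7,S); sL=15/106, sR=15/97; mL=4635/20564, mR=-1125/5141; mL+mR=135/20564 → advance +1; mR−mL=-9135/20564 → turn -1·90°
n=7: pose=(0,-8,W); sL=12/65, sR=20/87; mL=1822/5655, mR=-1694/5655; mL+mR=128/5655 → advance +1; mR−mL=-1172/1885 → turn -1·90°

0 30/101 6/25 981/2525 -1053/2525 3 -4 N
1 20/123 60/421 11590/51783 -12110/51783 3 -5 E
2 3/20 15/89 867/3560 -417/1780 2 -5 S
3 60/289 60/233 24330/67337 -22650/67337 2 -6 W
4 30/101 30/121 4845/12221 -5145/12221 1 -6 N
5 12/73 12/85 1386/6205 -1458/6205 1 -7 E
6 15/106 15/97 4635/20564 -1125/5141 0 -7 S
7 12/65 20/87 1822/5655 -1694/5655 0 -8 W
final -1 -8 N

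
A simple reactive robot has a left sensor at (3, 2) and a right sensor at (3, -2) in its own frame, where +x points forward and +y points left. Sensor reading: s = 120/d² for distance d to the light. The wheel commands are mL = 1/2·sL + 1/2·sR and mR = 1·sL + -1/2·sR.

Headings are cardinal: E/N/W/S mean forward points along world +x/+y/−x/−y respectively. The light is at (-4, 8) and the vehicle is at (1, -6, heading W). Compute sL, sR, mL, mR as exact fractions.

6/13 30/37 306/481 27/481

left sensor world pos  = (-2, -8); dL² = 260
right sensor world pos = (-2, -4); dR² = 148
sL = 120/260 = 6/13
sR = 120/148 = 30/37
mL = 1/2·sL + 1/2·sR = 306/481
mR = 1·sL + -1/2·sR = 27/481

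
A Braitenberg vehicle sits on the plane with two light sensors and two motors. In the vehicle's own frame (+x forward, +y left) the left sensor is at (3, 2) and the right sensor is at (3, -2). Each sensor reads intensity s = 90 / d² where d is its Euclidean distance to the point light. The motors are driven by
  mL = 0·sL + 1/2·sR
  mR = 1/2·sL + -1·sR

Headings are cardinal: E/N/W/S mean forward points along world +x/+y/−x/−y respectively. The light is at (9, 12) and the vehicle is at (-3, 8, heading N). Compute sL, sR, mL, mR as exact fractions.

90/197 90/101 45/101 -13185/19897

left sensor world pos  = (-5, 11); dL² = 197
right sensor world pos = (-1, 11); dR² = 101
sL = 90/197 = 90/197
sR = 90/101 = 90/101
mL = 0·sL + 1/2·sR = 45/101
mR = 1/2·sL + -1·sR = -13185/19897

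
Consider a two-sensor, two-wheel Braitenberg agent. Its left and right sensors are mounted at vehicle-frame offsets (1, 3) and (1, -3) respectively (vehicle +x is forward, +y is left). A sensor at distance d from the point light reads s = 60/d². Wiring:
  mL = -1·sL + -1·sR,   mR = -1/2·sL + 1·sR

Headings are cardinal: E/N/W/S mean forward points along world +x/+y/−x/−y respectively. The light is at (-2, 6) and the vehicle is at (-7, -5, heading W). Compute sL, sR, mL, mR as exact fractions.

left sensor world pos  = (-8, -8); dL² = 232
right sensor world pos = (-8, -2); dR² = 100
sL = 60/232 = 15/58
sR = 60/100 = 3/5
mL = -1·sL + -1·sR = -249/290
mR = -1/2·sL + 1·sR = 273/580

15/58 3/5 -249/290 273/580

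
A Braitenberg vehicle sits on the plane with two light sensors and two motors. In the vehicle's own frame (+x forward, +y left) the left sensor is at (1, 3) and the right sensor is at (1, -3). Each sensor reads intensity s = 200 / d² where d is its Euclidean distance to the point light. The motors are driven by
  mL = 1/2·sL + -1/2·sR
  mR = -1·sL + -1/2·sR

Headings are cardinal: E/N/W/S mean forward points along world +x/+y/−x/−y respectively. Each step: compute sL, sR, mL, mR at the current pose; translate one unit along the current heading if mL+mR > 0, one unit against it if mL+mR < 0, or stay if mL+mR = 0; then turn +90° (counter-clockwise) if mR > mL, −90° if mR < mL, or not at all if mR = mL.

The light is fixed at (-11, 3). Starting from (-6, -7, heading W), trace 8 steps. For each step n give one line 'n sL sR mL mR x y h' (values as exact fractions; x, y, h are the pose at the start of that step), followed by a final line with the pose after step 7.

0 40/37 40/13 -480/481 -1260/481 -6 -7 W
1 20/9 100/81 40/81 -230/81 -5 -7 N
2 200/113 40/49 2640/5537 -12060/5537 -5 -8 E
3 25/26 50/37 -375/1924 -1575/962 -6 -8 S
4 40/37 40/13 -480/481 -1260/481 -6 -7 W
5 20/9 100/81 40/81 -230/81 -5 -7 N
6 200/113 40/49 2640/5537 -12060/5537 -5 -8 E
7 25/26 50/37 -375/1924 -1575/962 -6 -8 S
final -6 -7 W

n=0: pose=(-6,-7,W); sL=40/37, sR=40/13; mL=-480/481, mR=-1260/481; mL+mR=-1740/481 → advance -1; mR−mL=-60/37 → turn -1·90°
n=1: pose=(-5,-7,N); sL=20/9, sR=100/81; mL=40/81, mR=-230/81; mL+mR=-190/81 → advance -1; mR−mL=-10/3 → turn -1·90°
n=2: pose=(-5,-8,E); sL=200/113, sR=40/49; mL=2640/5537, mR=-12060/5537; mL+mR=-9420/5537 → advance -1; mR−mL=-300/113 → turn -1·90°
n=3: pose=(-6,-8,S); sL=25/26, sR=50/37; mL=-375/1924, mR=-1575/962; mL+mR=-3525/1924 → advance -1; mR−mL=-75/52 → turn -1·90°
n=4: pose=(-6,-7,W); sL=40/37, sR=40/13; mL=-480/481, mR=-1260/481; mL+mR=-1740/481 → advance -1; mR−mL=-60/37 → turn -1·90°
n=5: pose=(-5,-7,N); sL=20/9, sR=100/81; mL=40/81, mR=-230/81; mL+mR=-190/81 → advance -1; mR−mL=-10/3 → turn -1·90°
n=6: pose=(-5,-8,E); sL=200/113, sR=40/49; mL=2640/5537, mR=-12060/5537; mL+mR=-9420/5537 → advance -1; mR−mL=-300/113 → turn -1·90°
n=7: pose=(-6,-8,S); sL=25/26, sR=50/37; mL=-375/1924, mR=-1575/962; mL+mR=-3525/1924 → advance -1; mR−mL=-75/52 → turn -1·90°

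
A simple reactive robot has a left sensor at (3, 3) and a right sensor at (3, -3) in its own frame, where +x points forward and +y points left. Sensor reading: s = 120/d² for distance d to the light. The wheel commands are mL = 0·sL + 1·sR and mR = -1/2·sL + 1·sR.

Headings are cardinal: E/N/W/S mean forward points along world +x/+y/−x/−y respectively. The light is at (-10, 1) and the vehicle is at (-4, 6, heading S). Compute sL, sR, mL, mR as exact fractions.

left sensor world pos  = (-1, 3); dL² = 85
right sensor world pos = (-7, 3); dR² = 13
sL = 120/85 = 24/17
sR = 120/13 = 120/13
mL = 0·sL + 1·sR = 120/13
mR = -1/2·sL + 1·sR = 1884/221

24/17 120/13 120/13 1884/221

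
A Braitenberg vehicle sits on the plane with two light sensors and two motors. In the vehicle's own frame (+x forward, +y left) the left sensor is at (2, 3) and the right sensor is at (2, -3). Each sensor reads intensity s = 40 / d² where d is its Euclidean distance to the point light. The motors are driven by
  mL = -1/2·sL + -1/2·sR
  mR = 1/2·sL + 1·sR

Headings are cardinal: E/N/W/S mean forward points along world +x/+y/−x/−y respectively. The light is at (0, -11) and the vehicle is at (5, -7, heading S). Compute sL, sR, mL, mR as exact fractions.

left sensor world pos  = (8, -9); dL² = 68
right sensor world pos = (2, -9); dR² = 8
sL = 40/68 = 10/17
sR = 40/8 = 5
mL = -1/2·sL + -1/2·sR = -95/34
mR = 1/2·sL + 1·sR = 90/17

10/17 5 -95/34 90/17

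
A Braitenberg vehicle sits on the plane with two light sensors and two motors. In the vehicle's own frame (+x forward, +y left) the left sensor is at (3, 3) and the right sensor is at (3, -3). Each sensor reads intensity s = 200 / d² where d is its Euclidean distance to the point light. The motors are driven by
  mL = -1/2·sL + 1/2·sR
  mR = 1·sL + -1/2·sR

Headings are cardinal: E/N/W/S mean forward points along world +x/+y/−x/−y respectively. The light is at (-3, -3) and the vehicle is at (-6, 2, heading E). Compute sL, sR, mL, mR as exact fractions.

left sensor world pos  = (-3, 5); dL² = 64
right sensor world pos = (-3, -1); dR² = 4
sL = 200/64 = 25/8
sR = 200/4 = 50
mL = -1/2·sL + 1/2·sR = 375/16
mR = 1·sL + -1/2·sR = -175/8

25/8 50 375/16 -175/8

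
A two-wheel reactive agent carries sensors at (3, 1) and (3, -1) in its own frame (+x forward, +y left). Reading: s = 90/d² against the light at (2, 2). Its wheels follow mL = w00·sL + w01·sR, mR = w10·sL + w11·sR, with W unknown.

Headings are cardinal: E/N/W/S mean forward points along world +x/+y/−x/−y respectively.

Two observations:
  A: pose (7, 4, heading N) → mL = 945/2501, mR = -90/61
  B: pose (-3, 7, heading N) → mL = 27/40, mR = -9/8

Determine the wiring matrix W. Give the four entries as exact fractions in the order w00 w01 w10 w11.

obs A: pose=(7,4,N) → sL=90/41, sR=90/61, mL=945/2501, mR=-90/61
obs B: pose=(-3,7,N) → sL=9/10, sR=9/8, mL=27/40, mR=-9/8
sensor matrix S = [[90/41, 90/61], [9/10, 9/8]]; det S = 11421/10004
solve [mL_A; mL_B] = S·[w00; w01] and [mR_A; mR_B] = S·[w10; w11]:
  w00 = -1/2, w01 = 1, w10 = 0, w11 = -1

-1/2 1 0 -1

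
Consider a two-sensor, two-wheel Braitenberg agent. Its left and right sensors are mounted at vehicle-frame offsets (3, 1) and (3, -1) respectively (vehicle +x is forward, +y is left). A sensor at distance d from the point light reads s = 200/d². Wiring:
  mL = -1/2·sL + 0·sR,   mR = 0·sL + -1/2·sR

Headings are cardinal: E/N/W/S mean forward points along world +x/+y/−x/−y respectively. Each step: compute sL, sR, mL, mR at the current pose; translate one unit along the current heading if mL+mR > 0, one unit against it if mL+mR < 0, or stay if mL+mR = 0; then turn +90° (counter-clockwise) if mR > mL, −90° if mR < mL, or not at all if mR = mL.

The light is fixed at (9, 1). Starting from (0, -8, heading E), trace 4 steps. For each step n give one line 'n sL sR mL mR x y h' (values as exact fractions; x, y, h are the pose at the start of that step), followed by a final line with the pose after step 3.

n=0: pose=(0,-8,E); sL=2, sR=25/17; mL=-1, mR=-25/34; mL+mR=-59/34 → advance -1; mR−mL=9/34 → turn +1·90°
n=1: pose=(-1,-8,N); sL=200/157, sR=200/117; mL=-100/157, mR=-100/117; mL+mR=-27400/18369 → advance -1; mR−mL=-4000/18369 → turn -1·90°
n=2: pose=(-1,-9,E); sL=20/13, sR=20/17; mL=-10/13, mR=-10/17; mL+mR=-300/221 → advance -1; mR−mL=40/221 → turn +1·90°
n=3: pose=(-2,-9,N); sL=200/193, sR=200/149; mL=-100/193, mR=-100/149; mL+mR=-34200/28757 → advance -1; mR−mL=-4400/28757 → turn -1·90°

0 2 25/17 -1 -25/34 0 -8 E
1 200/157 200/117 -100/157 -100/117 -1 -8 N
2 20/13 20/17 -10/13 -10/17 -1 -9 E
3 200/193 200/149 -100/193 -100/149 -2 -9 N
final -2 -10 E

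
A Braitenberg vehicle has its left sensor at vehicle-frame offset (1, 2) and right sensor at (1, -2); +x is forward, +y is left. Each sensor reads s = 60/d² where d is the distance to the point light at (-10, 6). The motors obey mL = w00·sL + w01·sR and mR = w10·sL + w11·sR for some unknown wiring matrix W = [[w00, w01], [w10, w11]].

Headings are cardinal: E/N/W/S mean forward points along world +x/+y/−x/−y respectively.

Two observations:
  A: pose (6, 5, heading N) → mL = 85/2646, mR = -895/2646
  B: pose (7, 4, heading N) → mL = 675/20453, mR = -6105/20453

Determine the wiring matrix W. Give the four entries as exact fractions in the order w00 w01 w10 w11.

-1/2 1 -1/2 -1

obs A: pose=(6,5,N) → sL=15/49, sR=5/27, mL=85/2646, mR=-895/2646
obs B: pose=(7,4,N) → sL=30/113, sR=30/181, mL=675/20453, mR=-6105/20453
sensor matrix S = [[15/49, 5/27], [30/113, 30/181]]; det S = 14200/9019773
solve [mL_A; mL_B] = S·[w00; w01] and [mR_A; mR_B] = S·[w10; w11]:
  w00 = -1/2, w01 = 1, w10 = -1/2, w11 = -1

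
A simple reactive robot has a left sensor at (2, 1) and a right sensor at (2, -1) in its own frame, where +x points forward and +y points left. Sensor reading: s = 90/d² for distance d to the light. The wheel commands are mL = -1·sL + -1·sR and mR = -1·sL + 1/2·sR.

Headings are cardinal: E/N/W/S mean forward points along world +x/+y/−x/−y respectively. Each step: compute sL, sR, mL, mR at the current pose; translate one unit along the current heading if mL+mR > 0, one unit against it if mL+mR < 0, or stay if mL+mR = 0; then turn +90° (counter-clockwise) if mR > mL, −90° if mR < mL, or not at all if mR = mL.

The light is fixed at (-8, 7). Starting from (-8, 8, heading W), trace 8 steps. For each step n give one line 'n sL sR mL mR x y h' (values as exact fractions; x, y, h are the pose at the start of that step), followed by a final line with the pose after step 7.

0 45/2 45/4 -135/4 -135/8 -8 8 W
1 18 90 -108 27 -7 8 S
2 5 9 -14 -1/2 -7 9 E
3 90/17 90/17 -180/17 -45/17 -8 9 N
4 45/2 45/4 -135/4 -135/8 -8 8 W
5 18 90 -108 27 -7 8 S
6 5 9 -14 -1/2 -7 9 E
7 90/17 90/17 -180/17 -45/17 -8 9 N
final -8 8 W

n=0: pose=(-8,8,W); sL=45/2, sR=45/4; mL=-135/4, mR=-135/8; mL+mR=-405/8 → advance -1; mR−mL=135/8 → turn +1·90°
n=1: pose=(-7,8,S); sL=18, sR=90; mL=-108, mR=27; mL+mR=-81 → advance -1; mR−mL=135 → turn +1·90°
n=2: pose=(-7,9,E); sL=5, sR=9; mL=-14, mR=-1/2; mL+mR=-29/2 → advance -1; mR−mL=27/2 → turn +1·90°
n=3: pose=(-8,9,N); sL=90/17, sR=90/17; mL=-180/17, mR=-45/17; mL+mR=-225/17 → advance -1; mR−mL=135/17 → turn +1·90°
n=4: pose=(-8,8,W); sL=45/2, sR=45/4; mL=-135/4, mR=-135/8; mL+mR=-405/8 → advance -1; mR−mL=135/8 → turn +1·90°
n=5: pose=(-7,8,S); sL=18, sR=90; mL=-108, mR=27; mL+mR=-81 → advance -1; mR−mL=135 → turn +1·90°
n=6: pose=(-7,9,E); sL=5, sR=9; mL=-14, mR=-1/2; mL+mR=-29/2 → advance -1; mR−mL=27/2 → turn +1·90°
n=7: pose=(-8,9,N); sL=90/17, sR=90/17; mL=-180/17, mR=-45/17; mL+mR=-225/17 → advance -1; mR−mL=135/17 → turn +1·90°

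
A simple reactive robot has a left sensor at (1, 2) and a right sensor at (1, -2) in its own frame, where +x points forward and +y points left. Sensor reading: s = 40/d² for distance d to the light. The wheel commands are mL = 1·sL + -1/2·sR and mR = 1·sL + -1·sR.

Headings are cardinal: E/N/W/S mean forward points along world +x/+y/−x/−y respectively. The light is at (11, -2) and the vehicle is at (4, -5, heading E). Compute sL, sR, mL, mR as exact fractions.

left sensor world pos  = (5, -3); dL² = 37
right sensor world pos = (5, -7); dR² = 61
sL = 40/37 = 40/37
sR = 40/61 = 40/61
mL = 1·sL + -1/2·sR = 1700/2257
mR = 1·sL + -1·sR = 960/2257

40/37 40/61 1700/2257 960/2257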